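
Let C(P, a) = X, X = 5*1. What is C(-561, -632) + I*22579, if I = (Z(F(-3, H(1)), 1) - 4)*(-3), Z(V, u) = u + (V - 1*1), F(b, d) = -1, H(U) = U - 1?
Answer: 338690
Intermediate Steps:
H(U) = -1 + U
X = 5
C(P, a) = 5
Z(V, u) = -1 + V + u (Z(V, u) = u + (V - 1) = u + (-1 + V) = -1 + V + u)
I = 15 (I = ((-1 - 1 + 1) - 4)*(-3) = (-1 - 4)*(-3) = -5*(-3) = 15)
C(-561, -632) + I*22579 = 5 + 15*22579 = 5 + 338685 = 338690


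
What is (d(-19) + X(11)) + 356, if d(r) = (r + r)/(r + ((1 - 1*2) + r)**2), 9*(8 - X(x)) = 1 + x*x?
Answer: 400444/1143 ≈ 350.34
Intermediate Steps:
X(x) = 71/9 - x**2/9 (X(x) = 8 - (1 + x*x)/9 = 8 - (1 + x**2)/9 = 8 + (-1/9 - x**2/9) = 71/9 - x**2/9)
d(r) = 2*r/(r + (-1 + r)**2) (d(r) = (2*r)/(r + ((1 - 2) + r)**2) = (2*r)/(r + (-1 + r)**2) = 2*r/(r + (-1 + r)**2))
(d(-19) + X(11)) + 356 = (2*(-19)/(-19 + (-1 - 19)**2) + (71/9 - 1/9*11**2)) + 356 = (2*(-19)/(-19 + (-20)**2) + (71/9 - 1/9*121)) + 356 = (2*(-19)/(-19 + 400) + (71/9 - 121/9)) + 356 = (2*(-19)/381 - 50/9) + 356 = (2*(-19)*(1/381) - 50/9) + 356 = (-38/381 - 50/9) + 356 = -6464/1143 + 356 = 400444/1143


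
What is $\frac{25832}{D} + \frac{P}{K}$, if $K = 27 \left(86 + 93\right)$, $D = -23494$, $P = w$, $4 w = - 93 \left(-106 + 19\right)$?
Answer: $- \frac{17183015}{25232556} \approx -0.68099$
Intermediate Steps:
$w = \frac{8091}{4}$ ($w = \frac{\left(-93\right) \left(-106 + 19\right)}{4} = \frac{\left(-93\right) \left(-87\right)}{4} = \frac{1}{4} \cdot 8091 = \frac{8091}{4} \approx 2022.8$)
$P = \frac{8091}{4} \approx 2022.8$
$K = 4833$ ($K = 27 \cdot 179 = 4833$)
$\frac{25832}{D} + \frac{P}{K} = \frac{25832}{-23494} + \frac{8091}{4 \cdot 4833} = 25832 \left(- \frac{1}{23494}\right) + \frac{8091}{4} \cdot \frac{1}{4833} = - \frac{12916}{11747} + \frac{899}{2148} = - \frac{17183015}{25232556}$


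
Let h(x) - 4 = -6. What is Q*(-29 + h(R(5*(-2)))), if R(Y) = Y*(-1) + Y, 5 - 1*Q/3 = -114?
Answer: -11067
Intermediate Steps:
Q = 357 (Q = 15 - 3*(-114) = 15 + 342 = 357)
R(Y) = 0 (R(Y) = -Y + Y = 0)
h(x) = -2 (h(x) = 4 - 6 = -2)
Q*(-29 + h(R(5*(-2)))) = 357*(-29 - 2) = 357*(-31) = -11067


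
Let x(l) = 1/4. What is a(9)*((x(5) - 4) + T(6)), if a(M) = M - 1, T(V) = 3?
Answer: -6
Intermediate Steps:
x(l) = 1/4
a(M) = -1 + M
a(9)*((x(5) - 4) + T(6)) = (-1 + 9)*((1/4 - 4) + 3) = 8*(-15/4 + 3) = 8*(-3/4) = -6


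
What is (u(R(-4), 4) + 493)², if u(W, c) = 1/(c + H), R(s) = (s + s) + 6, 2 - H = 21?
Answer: 54671236/225 ≈ 2.4298e+5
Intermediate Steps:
H = -19 (H = 2 - 1*21 = 2 - 21 = -19)
R(s) = 6 + 2*s (R(s) = 2*s + 6 = 6 + 2*s)
u(W, c) = 1/(-19 + c) (u(W, c) = 1/(c - 19) = 1/(-19 + c))
(u(R(-4), 4) + 493)² = (1/(-19 + 4) + 493)² = (1/(-15) + 493)² = (-1/15 + 493)² = (7394/15)² = 54671236/225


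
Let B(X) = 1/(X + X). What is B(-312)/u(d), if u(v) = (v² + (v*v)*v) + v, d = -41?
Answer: 1/41983344 ≈ 2.3819e-8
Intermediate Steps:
B(X) = 1/(2*X)
u(v) = v + v² + v³ (u(v) = (v² + v²*v) + v = (v² + v³) + v = v + v² + v³)
B(-312)/u(d) = ((½)/(-312))/((-41*(1 - 41 + (-41)²))) = ((½)*(-1/312))/((-41*(1 - 41 + 1681))) = -1/(624*((-41*1641))) = -1/624/(-67281) = -1/624*(-1/67281) = 1/41983344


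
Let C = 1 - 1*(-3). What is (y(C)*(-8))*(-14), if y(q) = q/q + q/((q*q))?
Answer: 140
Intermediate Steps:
C = 4 (C = 1 + 3 = 4)
y(q) = 1 + 1/q (y(q) = 1 + q/(q²) = 1 + q/q² = 1 + 1/q)
(y(C)*(-8))*(-14) = (((1 + 4)/4)*(-8))*(-14) = (((¼)*5)*(-8))*(-14) = ((5/4)*(-8))*(-14) = -10*(-14) = 140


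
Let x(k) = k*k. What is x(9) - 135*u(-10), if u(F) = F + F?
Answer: 2781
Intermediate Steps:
x(k) = k²
u(F) = 2*F
x(9) - 135*u(-10) = 9² - 270*(-10) = 81 - 135*(-20) = 81 + 2700 = 2781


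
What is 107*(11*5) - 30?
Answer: 5855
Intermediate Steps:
107*(11*5) - 30 = 107*55 - 30 = 5885 - 30 = 5855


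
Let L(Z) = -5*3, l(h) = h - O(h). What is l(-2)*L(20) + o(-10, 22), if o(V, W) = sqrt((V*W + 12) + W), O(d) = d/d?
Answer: 45 + I*sqrt(186) ≈ 45.0 + 13.638*I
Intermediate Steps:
O(d) = 1
o(V, W) = sqrt(12 + W + V*W) (o(V, W) = sqrt((12 + V*W) + W) = sqrt(12 + W + V*W))
l(h) = -1 + h (l(h) = h - 1*1 = h - 1 = -1 + h)
L(Z) = -15
l(-2)*L(20) + o(-10, 22) = (-1 - 2)*(-15) + sqrt(12 + 22 - 10*22) = -3*(-15) + sqrt(12 + 22 - 220) = 45 + sqrt(-186) = 45 + I*sqrt(186)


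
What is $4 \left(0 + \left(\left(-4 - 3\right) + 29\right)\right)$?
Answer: $88$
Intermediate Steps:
$4 \left(0 + \left(\left(-4 - 3\right) + 29\right)\right) = 4 \left(0 + \left(-7 + 29\right)\right) = 4 \left(0 + 22\right) = 4 \cdot 22 = 88$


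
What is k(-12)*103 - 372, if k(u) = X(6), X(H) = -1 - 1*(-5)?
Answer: 40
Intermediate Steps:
X(H) = 4 (X(H) = -1 + 5 = 4)
k(u) = 4
k(-12)*103 - 372 = 4*103 - 372 = 412 - 372 = 40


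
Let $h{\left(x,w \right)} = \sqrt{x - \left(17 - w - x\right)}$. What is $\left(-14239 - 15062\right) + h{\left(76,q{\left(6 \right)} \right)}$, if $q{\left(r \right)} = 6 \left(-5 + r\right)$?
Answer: $-29301 + \sqrt{141} \approx -29289.0$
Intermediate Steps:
$q{\left(r \right)} = -30 + 6 r$
$h{\left(x,w \right)} = \sqrt{-17 + w + 2 x}$ ($h{\left(x,w \right)} = \sqrt{x - \left(17 - w - x\right)} = \sqrt{x + \left(-17 + w + x\right)} = \sqrt{-17 + w + 2 x}$)
$\left(-14239 - 15062\right) + h{\left(76,q{\left(6 \right)} \right)} = \left(-14239 - 15062\right) + \sqrt{-17 + \left(-30 + 6 \cdot 6\right) + 2 \cdot 76} = -29301 + \sqrt{-17 + \left(-30 + 36\right) + 152} = -29301 + \sqrt{-17 + 6 + 152} = -29301 + \sqrt{141}$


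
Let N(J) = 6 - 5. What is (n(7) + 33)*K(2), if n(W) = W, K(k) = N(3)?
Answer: 40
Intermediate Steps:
N(J) = 1
K(k) = 1
(n(7) + 33)*K(2) = (7 + 33)*1 = 40*1 = 40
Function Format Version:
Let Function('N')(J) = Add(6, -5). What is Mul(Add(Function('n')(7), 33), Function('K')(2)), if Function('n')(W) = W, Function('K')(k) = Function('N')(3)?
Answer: 40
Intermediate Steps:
Function('N')(J) = 1
Function('K')(k) = 1
Mul(Add(Function('n')(7), 33), Function('K')(2)) = Mul(Add(7, 33), 1) = Mul(40, 1) = 40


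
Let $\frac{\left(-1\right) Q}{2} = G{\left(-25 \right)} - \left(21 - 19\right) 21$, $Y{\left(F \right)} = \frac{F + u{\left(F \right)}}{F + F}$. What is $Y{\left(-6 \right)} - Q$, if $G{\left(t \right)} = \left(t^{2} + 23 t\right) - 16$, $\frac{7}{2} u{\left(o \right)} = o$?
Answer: $- \frac{215}{14} \approx -15.357$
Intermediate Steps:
$u{\left(o \right)} = \frac{2 o}{7}$
$G{\left(t \right)} = -16 + t^{2} + 23 t$
$Y{\left(F \right)} = \frac{9}{14}$ ($Y{\left(F \right)} = \frac{F + \frac{2 F}{7}}{F + F} = \frac{\frac{9}{7} F}{2 F} = \frac{9 F}{7} \frac{1}{2 F} = \frac{9}{14}$)
$Q = 16$ ($Q = - 2 \left(\left(-16 + \left(-25\right)^{2} + 23 \left(-25\right)\right) - \left(21 - 19\right) 21\right) = - 2 \left(\left(-16 + 625 - 575\right) - 2 \cdot 21\right) = - 2 \left(34 - 42\right) = \left(-2\right) \left(-8\right) = 16$)
$Y{\left(-6 \right)} - Q = \frac{9}{14} - 16 = - \frac{215}{14}$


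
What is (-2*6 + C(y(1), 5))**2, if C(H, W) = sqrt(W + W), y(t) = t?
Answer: (12 - sqrt(10))**2 ≈ 78.105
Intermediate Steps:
C(H, W) = sqrt(2)*sqrt(W) (C(H, W) = sqrt(2*W) = sqrt(2)*sqrt(W))
(-2*6 + C(y(1), 5))**2 = (-2*6 + sqrt(2)*sqrt(5))**2 = (-12 + sqrt(10))**2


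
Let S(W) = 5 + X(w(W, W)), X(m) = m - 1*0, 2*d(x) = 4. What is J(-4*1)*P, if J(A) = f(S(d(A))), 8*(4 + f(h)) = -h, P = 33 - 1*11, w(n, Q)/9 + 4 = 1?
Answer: -55/2 ≈ -27.500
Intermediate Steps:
w(n, Q) = -27 (w(n, Q) = -36 + 9*1 = -36 + 9 = -27)
d(x) = 2 (d(x) = (½)*4 = 2)
P = 22 (P = 33 - 11 = 22)
X(m) = m (X(m) = m + 0 = m)
S(W) = -22 (S(W) = 5 - 27 = -22)
f(h) = -4 - h/8 (f(h) = -4 + (-h)/8 = -4 - h/8)
J(A) = -5/4 (J(A) = -4 - ⅛*(-22) = -4 + 11/4 = -5/4)
J(-4*1)*P = -5/4*22 = -55/2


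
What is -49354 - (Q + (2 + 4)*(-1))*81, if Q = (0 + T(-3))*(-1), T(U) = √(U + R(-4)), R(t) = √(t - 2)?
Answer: -48868 + 81*√(-3 + I*√6) ≈ -48815.0 + 150.16*I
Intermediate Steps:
R(t) = √(-2 + t)
T(U) = √(U + I*√6) (T(U) = √(U + √(-2 - 4)) = √(U + √(-6)) = √(U + I*√6))
Q = -√(-3 + I*√6) (Q = (0 + √(-3 + I*√6))*(-1) = √(-3 + I*√6)*(-1) = -√(-3 + I*√6) ≈ -0.66068 - 1.8538*I)
-49354 - (Q + (2 + 4)*(-1))*81 = -49354 - (-√(-3 + I*√6) + (2 + 4)*(-1))*81 = -49354 - (-√(-3 + I*√6) + 6*(-1))*81 = -49354 - (-√(-3 + I*√6) - 6)*81 = -49354 - (-6 - √(-3 + I*√6))*81 = -49354 - (-486 - 81*√(-3 + I*√6)) = -49354 + (486 + 81*√(-3 + I*√6)) = -48868 + 81*√(-3 + I*√6)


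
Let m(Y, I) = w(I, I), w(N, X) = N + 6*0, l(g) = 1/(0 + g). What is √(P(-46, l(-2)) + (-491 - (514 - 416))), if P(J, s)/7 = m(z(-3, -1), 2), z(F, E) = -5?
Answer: 5*I*√23 ≈ 23.979*I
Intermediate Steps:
l(g) = 1/g
w(N, X) = N (w(N, X) = N + 0 = N)
m(Y, I) = I
P(J, s) = 14 (P(J, s) = 7*2 = 14)
√(P(-46, l(-2)) + (-491 - (514 - 416))) = √(14 + (-491 - (514 - 416))) = √(14 + (-491 - 1*98)) = √(14 + (-491 - 98)) = √(14 - 589) = √(-575) = 5*I*√23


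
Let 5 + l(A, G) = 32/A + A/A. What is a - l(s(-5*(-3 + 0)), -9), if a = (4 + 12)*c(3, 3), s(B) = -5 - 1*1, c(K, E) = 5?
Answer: 268/3 ≈ 89.333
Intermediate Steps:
s(B) = -6 (s(B) = -5 - 1 = -6)
a = 80 (a = (4 + 12)*5 = 16*5 = 80)
l(A, G) = -4 + 32/A (l(A, G) = -5 + (32/A + A/A) = -5 + (32/A + 1) = -5 + (1 + 32/A) = -4 + 32/A)
a - l(s(-5*(-3 + 0)), -9) = 80 - (-4 + 32/(-6)) = 80 - (-4 + 32*(-⅙)) = 80 - (-4 - 16/3) = 80 - 1*(-28/3) = 80 + 28/3 = 268/3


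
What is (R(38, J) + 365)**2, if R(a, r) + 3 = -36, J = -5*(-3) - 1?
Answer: 106276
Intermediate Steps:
J = 14 (J = 15 - 1 = 14)
R(a, r) = -39 (R(a, r) = -3 - 36 = -39)
(R(38, J) + 365)**2 = (-39 + 365)**2 = 326**2 = 106276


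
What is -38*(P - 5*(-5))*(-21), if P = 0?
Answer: 19950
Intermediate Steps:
-38*(P - 5*(-5))*(-21) = -38*(0 - 5*(-5))*(-21) = -38*(0 + 25)*(-21) = -38*25*(-21) = -950*(-21) = 19950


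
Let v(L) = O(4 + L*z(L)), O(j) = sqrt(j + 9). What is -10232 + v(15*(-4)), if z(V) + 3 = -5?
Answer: -10232 + sqrt(493) ≈ -10210.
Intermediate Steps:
z(V) = -8 (z(V) = -3 - 5 = -8)
O(j) = sqrt(9 + j)
v(L) = sqrt(13 - 8*L) (v(L) = sqrt(9 + (4 + L*(-8))) = sqrt(9 + (4 - 8*L)) = sqrt(13 - 8*L))
-10232 + v(15*(-4)) = -10232 + sqrt(13 - 120*(-4)) = -10232 + sqrt(13 - 8*(-60)) = -10232 + sqrt(13 + 480) = -10232 + sqrt(493)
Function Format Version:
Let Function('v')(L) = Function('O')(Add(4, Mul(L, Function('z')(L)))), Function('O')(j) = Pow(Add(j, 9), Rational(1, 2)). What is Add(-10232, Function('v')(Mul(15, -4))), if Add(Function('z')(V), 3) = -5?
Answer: Add(-10232, Pow(493, Rational(1, 2))) ≈ -10210.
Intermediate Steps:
Function('z')(V) = -8 (Function('z')(V) = Add(-3, -5) = -8)
Function('O')(j) = Pow(Add(9, j), Rational(1, 2))
Function('v')(L) = Pow(Add(13, Mul(-8, L)), Rational(1, 2)) (Function('v')(L) = Pow(Add(9, Add(4, Mul(L, -8))), Rational(1, 2)) = Pow(Add(9, Add(4, Mul(-8, L))), Rational(1, 2)) = Pow(Add(13, Mul(-8, L)), Rational(1, 2)))
Add(-10232, Function('v')(Mul(15, -4))) = Add(-10232, Pow(Add(13, Mul(-8, Mul(15, -4))), Rational(1, 2))) = Add(-10232, Pow(Add(13, Mul(-8, -60)), Rational(1, 2))) = Add(-10232, Pow(Add(13, 480), Rational(1, 2))) = Add(-10232, Pow(493, Rational(1, 2)))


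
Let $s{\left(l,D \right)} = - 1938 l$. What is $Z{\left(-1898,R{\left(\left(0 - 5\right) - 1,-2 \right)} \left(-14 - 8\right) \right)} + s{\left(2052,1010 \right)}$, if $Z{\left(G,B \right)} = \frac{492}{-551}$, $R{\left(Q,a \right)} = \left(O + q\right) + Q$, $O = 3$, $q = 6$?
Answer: $- \frac{2191204068}{551} \approx -3.9768 \cdot 10^{6}$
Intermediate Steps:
$R{\left(Q,a \right)} = 9 + Q$ ($R{\left(Q,a \right)} = \left(3 + 6\right) + Q = 9 + Q$)
$Z{\left(G,B \right)} = - \frac{492}{551}$ ($Z{\left(G,B \right)} = 492 \left(- \frac{1}{551}\right) = - \frac{492}{551}$)
$Z{\left(-1898,R{\left(\left(0 - 5\right) - 1,-2 \right)} \left(-14 - 8\right) \right)} + s{\left(2052,1010 \right)} = - \frac{492}{551} - 3976776 = - \frac{2191204068}{551}$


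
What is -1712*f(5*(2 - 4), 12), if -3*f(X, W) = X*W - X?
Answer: -188320/3 ≈ -62773.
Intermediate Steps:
f(X, W) = X/3 - W*X/3 (f(X, W) = -(X*W - X)/3 = -(W*X - X)/3 = -(-X + W*X)/3 = X/3 - W*X/3)
-1712*f(5*(2 - 4), 12) = -1712*5*(2 - 4)*(1 - 1*12)/3 = -1712*5*(-2)*(1 - 12)/3 = -1712*(-10)*(-11)/3 = -1712*110/3 = -188320/3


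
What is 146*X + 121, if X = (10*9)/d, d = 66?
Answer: 3521/11 ≈ 320.09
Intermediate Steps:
X = 15/11 (X = (10*9)/66 = 90*(1/66) = 15/11 ≈ 1.3636)
146*X + 121 = 146*(15/11) + 121 = 2190/11 + 121 = 3521/11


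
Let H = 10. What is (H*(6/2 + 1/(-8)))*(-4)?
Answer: -115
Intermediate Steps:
(H*(6/2 + 1/(-8)))*(-4) = (10*(6/2 + 1/(-8)))*(-4) = (10*(6*(½) + 1*(-⅛)))*(-4) = (10*(3 - ⅛))*(-4) = (10*(23/8))*(-4) = (115/4)*(-4) = -115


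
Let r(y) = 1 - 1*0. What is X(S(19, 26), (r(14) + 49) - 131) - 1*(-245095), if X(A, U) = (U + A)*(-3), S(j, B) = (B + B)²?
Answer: 237226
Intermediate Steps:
r(y) = 1 (r(y) = 1 + 0 = 1)
S(j, B) = 4*B² (S(j, B) = (2*B)² = 4*B²)
X(A, U) = -3*A - 3*U (X(A, U) = (A + U)*(-3) = -3*A - 3*U)
X(S(19, 26), (r(14) + 49) - 131) - 1*(-245095) = (-12*26² - 3*((1 + 49) - 131)) - 1*(-245095) = (-12*676 - 3*(50 - 131)) + 245095 = (-3*2704 - 3*(-81)) + 245095 = (-8112 + 243) + 245095 = -7869 + 245095 = 237226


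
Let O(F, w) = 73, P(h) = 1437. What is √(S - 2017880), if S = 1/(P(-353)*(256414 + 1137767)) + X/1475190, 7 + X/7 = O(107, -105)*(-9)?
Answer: I*√6044433339124800576845621633463555/54730589746545 ≈ 1420.5*I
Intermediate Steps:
X = -4648 (X = -49 + 7*(73*(-9)) = -49 + 7*(-657) = -49 - 4599 = -4648)
S = -517332155537/164191769239635 (S = 1/(1437*(256414 + 1137767)) - 4648/1475190 = (1/1437)/1394181 - 4648*1/1475190 = (1/1437)*(1/1394181) - 2324/737595 = 1/2003438097 - 2324/737595 = -517332155537/164191769239635 ≈ -0.0031508)
√(S - 2017880) = √(-517332155537/164191769239635 - 2017880) = √(-331319287830606829337/164191769239635) = I*√6044433339124800576845621633463555/54730589746545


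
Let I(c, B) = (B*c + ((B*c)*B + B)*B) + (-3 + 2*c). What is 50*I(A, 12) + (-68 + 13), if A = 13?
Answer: 1139295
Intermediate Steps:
I(c, B) = -3 + 2*c + B*c + B*(B + c*B²) (I(c, B) = (B*c + (c*B² + B)*B) + (-3 + 2*c) = (B*c + (B + c*B²)*B) + (-3 + 2*c) = (B*c + B*(B + c*B²)) + (-3 + 2*c) = -3 + 2*c + B*c + B*(B + c*B²))
50*I(A, 12) + (-68 + 13) = 50*(-3 + 12² + 2*13 + 12*13 + 13*12³) + (-68 + 13) = 50*(-3 + 144 + 26 + 156 + 13*1728) - 55 = 50*(-3 + 144 + 26 + 156 + 22464) - 55 = 50*22787 - 55 = 1139350 - 55 = 1139295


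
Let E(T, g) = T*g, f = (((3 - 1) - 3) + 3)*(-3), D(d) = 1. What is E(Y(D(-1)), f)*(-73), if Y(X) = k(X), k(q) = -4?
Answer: -1752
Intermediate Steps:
Y(X) = -4
f = -6 (f = ((2 - 3) + 3)*(-3) = (-1 + 3)*(-3) = 2*(-3) = -6)
E(Y(D(-1)), f)*(-73) = -4*(-6)*(-73) = 24*(-73) = -1752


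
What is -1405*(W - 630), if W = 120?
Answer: 716550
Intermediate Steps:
-1405*(W - 630) = -1405*(120 - 630) = -1405*(-510) = 716550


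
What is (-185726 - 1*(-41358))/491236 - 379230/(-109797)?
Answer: 14203354582/4494686591 ≈ 3.1600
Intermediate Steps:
(-185726 - 1*(-41358))/491236 - 379230/(-109797) = (-185726 + 41358)*(1/491236) - 379230*(-1/109797) = -144368*1/491236 + 126410/36599 = -36092/122809 + 126410/36599 = 14203354582/4494686591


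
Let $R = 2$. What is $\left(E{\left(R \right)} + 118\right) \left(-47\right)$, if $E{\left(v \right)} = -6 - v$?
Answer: $-5170$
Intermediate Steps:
$\left(E{\left(R \right)} + 118\right) \left(-47\right) = \left(\left(-6 - 2\right) + 118\right) \left(-47\right) = \left(-8 + 118\right) \left(-47\right) = 110 \left(-47\right) = -5170$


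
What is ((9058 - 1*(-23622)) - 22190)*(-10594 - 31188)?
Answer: -438293180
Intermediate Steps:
((9058 - 1*(-23622)) - 22190)*(-10594 - 31188) = ((9058 + 23622) - 22190)*(-41782) = (32680 - 22190)*(-41782) = 10490*(-41782) = -438293180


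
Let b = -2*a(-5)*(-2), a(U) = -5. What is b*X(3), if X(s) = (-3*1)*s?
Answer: 180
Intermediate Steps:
X(s) = -3*s
b = -20 (b = -2*(-5)*(-2) = 10*(-2) = -20)
b*X(3) = -(-60)*3 = -20*(-9) = 180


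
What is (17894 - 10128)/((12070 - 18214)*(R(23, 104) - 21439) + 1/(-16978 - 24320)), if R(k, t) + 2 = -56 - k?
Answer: 320720268/5460375306239 ≈ 5.8736e-5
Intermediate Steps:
R(k, t) = -58 - k (R(k, t) = -2 + (-56 - k) = -58 - k)
(17894 - 10128)/((12070 - 18214)*(R(23, 104) - 21439) + 1/(-16978 - 24320)) = (17894 - 10128)/((12070 - 18214)*((-58 - 1*23) - 21439) + 1/(-16978 - 24320)) = 7766/(-6144*((-58 - 23) - 21439) + 1/(-41298)) = 7766/(-6144*(-81 - 21439) - 1/41298) = 7766/(-6144*(-21520) - 1/41298) = 7766/(132218880 - 1/41298) = 7766/(5460375306239/41298) = 7766*(41298/5460375306239) = 320720268/5460375306239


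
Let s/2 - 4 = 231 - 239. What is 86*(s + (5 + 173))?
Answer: 14620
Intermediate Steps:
s = -8 (s = 8 + 2*(231 - 239) = 8 + 2*(-8) = 8 - 16 = -8)
86*(s + (5 + 173)) = 86*(-8 + (5 + 173)) = 86*(-8 + 178) = 86*170 = 14620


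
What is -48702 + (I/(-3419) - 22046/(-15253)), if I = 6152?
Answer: -2539828102096/52150007 ≈ -48702.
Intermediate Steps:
-48702 + (I/(-3419) - 22046/(-15253)) = -48702 + (6152/(-3419) - 22046/(-15253)) = -48702 + (6152*(-1/3419) - 22046*(-1/15253)) = -48702 + (-6152/3419 + 22046/15253) = -48702 - 18461182/52150007 = -2539828102096/52150007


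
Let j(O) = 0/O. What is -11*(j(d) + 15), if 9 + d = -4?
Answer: -165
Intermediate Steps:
d = -13 (d = -9 - 4 = -13)
j(O) = 0
-11*(j(d) + 15) = -11*(0 + 15) = -11*15 = -165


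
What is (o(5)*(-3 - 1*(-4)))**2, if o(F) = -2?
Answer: 4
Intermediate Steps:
(o(5)*(-3 - 1*(-4)))**2 = (-2*(-3 - 1*(-4)))**2 = (-2*(-3 + 4))**2 = (-2*1)**2 = (-2)**2 = 4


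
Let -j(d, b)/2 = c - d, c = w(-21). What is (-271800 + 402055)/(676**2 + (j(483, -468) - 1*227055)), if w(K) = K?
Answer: 130255/230929 ≈ 0.56405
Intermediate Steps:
c = -21
j(d, b) = 42 + 2*d (j(d, b) = -2*(-21 - d) = 42 + 2*d)
(-271800 + 402055)/(676**2 + (j(483, -468) - 1*227055)) = (-271800 + 402055)/(676**2 + ((42 + 2*483) - 1*227055)) = 130255/(456976 + ((42 + 966) - 227055)) = 130255/(456976 + (1008 - 227055)) = 130255/(456976 - 226047) = 130255/230929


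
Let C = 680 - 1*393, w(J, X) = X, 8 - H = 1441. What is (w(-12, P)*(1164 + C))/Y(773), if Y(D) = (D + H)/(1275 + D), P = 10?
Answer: -1485824/33 ≈ -45025.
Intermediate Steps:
H = -1433 (H = 8 - 1*1441 = 8 - 1441 = -1433)
C = 287 (C = 680 - 393 = 287)
Y(D) = (-1433 + D)/(1275 + D) (Y(D) = (D - 1433)/(1275 + D) = (-1433 + D)/(1275 + D))
(w(-12, P)*(1164 + C))/Y(773) = (10*(1164 + 287))/(((-1433 + 773)/(1275 + 773))) = (10*1451)/((-660/2048)) = 14510/(((1/2048)*(-660))) = 14510/(-165/512) = 14510*(-512/165) = -1485824/33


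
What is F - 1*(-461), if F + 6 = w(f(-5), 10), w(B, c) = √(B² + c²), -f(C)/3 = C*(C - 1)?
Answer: 455 + 10*√82 ≈ 545.55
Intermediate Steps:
f(C) = -3*C*(-1 + C) (f(C) = -3*C*(C - 1) = -3*C*(-1 + C))
F = -6 + 10*√82 (F = -6 + √((3*(-5)*(1 - 1*(-5)))² + 10²) = -6 + √((3*(-5)*(1 + 5))² + 100) = -6 + √((3*(-5)*6)² + 100) = -6 + √((-90)² + 100) = -6 + √(8100 + 100) = -6 + √8200 = -6 + 10*√82 ≈ 84.554)
F - 1*(-461) = (-6 + 10*√82) - 1*(-461) = (-6 + 10*√82) + 461 = 455 + 10*√82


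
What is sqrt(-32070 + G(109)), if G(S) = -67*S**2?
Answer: I*sqrt(828097) ≈ 910.0*I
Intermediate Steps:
sqrt(-32070 + G(109)) = sqrt(-32070 - 67*109**2) = sqrt(-32070 - 67*11881) = sqrt(-32070 - 796027) = sqrt(-828097) = I*sqrt(828097)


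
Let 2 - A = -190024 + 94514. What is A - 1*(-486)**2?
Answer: -140684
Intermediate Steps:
A = 95512 (A = 2 - (-190024 + 94514) = 2 - 1*(-95510) = 2 + 95510 = 95512)
A - 1*(-486)**2 = 95512 - 1*(-486)**2 = 95512 - 1*236196 = 95512 - 236196 = -140684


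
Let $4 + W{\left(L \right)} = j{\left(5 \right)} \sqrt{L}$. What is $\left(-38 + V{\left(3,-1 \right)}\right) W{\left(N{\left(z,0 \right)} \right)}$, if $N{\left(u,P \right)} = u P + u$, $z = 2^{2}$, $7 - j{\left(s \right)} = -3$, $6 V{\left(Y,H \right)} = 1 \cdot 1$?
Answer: $- \frac{1816}{3} \approx -605.33$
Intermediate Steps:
$V{\left(Y,H \right)} = \frac{1}{6}$ ($V{\left(Y,H \right)} = \frac{1 \cdot 1}{6} = \frac{1}{6} \cdot 1 = \frac{1}{6}$)
$j{\left(s \right)} = 10$ ($j{\left(s \right)} = 7 - -3 = 7 + 3 = 10$)
$z = 4$
$N{\left(u,P \right)} = u + P u$ ($N{\left(u,P \right)} = P u + u = u + P u$)
$W{\left(L \right)} = -4 + 10 \sqrt{L}$
$\left(-38 + V{\left(3,-1 \right)}\right) W{\left(N{\left(z,0 \right)} \right)} = \left(-38 + \frac{1}{6}\right) \left(-4 + 10 \sqrt{4 \left(1 + 0\right)}\right) = - \frac{227 \left(-4 + 10 \sqrt{4 \cdot 1}\right)}{6} = - \frac{227 \left(-4 + 10 \sqrt{4}\right)}{6} = - \frac{227 \left(-4 + 10 \cdot 2\right)}{6} = - \frac{227 \left(-4 + 20\right)}{6} = \left(- \frac{227}{6}\right) 16 = - \frac{1816}{3}$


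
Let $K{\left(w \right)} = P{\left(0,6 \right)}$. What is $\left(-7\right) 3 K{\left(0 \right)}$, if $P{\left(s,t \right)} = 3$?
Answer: $-63$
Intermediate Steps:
$K{\left(w \right)} = 3$
$\left(-7\right) 3 K{\left(0 \right)} = \left(-7\right) 3 \cdot 3 = \left(-21\right) 3 = -63$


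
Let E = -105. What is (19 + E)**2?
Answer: 7396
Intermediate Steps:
(19 + E)**2 = (19 - 105)**2 = (-86)**2 = 7396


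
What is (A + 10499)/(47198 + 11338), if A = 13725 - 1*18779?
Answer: 605/6504 ≈ 0.093020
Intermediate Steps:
A = -5054 (A = 13725 - 18779 = -5054)
(A + 10499)/(47198 + 11338) = (-5054 + 10499)/(47198 + 11338) = 5445/58536 = 5445*(1/58536) = 605/6504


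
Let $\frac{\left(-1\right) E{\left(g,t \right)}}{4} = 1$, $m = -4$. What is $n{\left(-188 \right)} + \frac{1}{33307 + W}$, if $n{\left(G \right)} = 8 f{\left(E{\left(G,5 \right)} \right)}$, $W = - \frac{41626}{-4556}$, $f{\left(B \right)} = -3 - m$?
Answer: $\frac{607155550}{75894159} \approx 8.0$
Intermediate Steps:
$E{\left(g,t \right)} = -4$ ($E{\left(g,t \right)} = \left(-4\right) 1 = -4$)
$f{\left(B \right)} = 1$ ($f{\left(B \right)} = -3 - -4 = -3 + 4 = 1$)
$W = \frac{20813}{2278}$ ($W = \left(-41626\right) \left(- \frac{1}{4556}\right) = \frac{20813}{2278} \approx 9.1365$)
$n{\left(G \right)} = 8$ ($n{\left(G \right)} = 8 \cdot 1 = 8$)
$n{\left(-188 \right)} + \frac{1}{33307 + W} = 8 + \frac{1}{33307 + \frac{20813}{2278}} = 8 + \frac{1}{\frac{75894159}{2278}} = 8 + \frac{2278}{75894159} = \frac{607155550}{75894159}$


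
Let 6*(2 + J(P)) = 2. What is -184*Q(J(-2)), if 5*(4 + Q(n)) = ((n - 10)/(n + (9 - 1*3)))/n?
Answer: 43976/65 ≈ 676.55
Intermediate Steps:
J(P) = -5/3 (J(P) = -2 + (⅙)*2 = -2 + ⅓ = -5/3)
Q(n) = -4 + (-10 + n)/(5*n*(6 + n)) (Q(n) = -4 + (((n - 10)/(n + (9 - 1*3)))/n)/5 = -4 + (((-10 + n)/(n + (9 - 3)))/n)/5 = -4 + (((-10 + n)/(n + 6))/n)/5 = -4 + (((-10 + n)/(6 + n))/n)/5 = -4 + ((-10 + n)/(n*(6 + n)))/5 = -4 + (-10 + n)/(5*n*(6 + n)))
-184*Q(J(-2)) = -184*(-10 - 119*(-5/3) - 20*(-5/3)²)/(5*(-5/3)*(6 - 5/3)) = -184*(-3)*(-10 + 595/3 - 20*25/9)/(5*5*13/3) = -184*(-3)*3*(-10 + 595/3 - 500/9)/(5*5*13) = -184*(-3)*3*1195/(5*5*13*9) = -184*(-239/65) = 43976/65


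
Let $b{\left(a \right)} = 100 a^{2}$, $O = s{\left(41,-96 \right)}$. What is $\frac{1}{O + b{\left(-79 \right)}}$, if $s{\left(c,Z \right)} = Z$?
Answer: $\frac{1}{624004} \approx 1.6026 \cdot 10^{-6}$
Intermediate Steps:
$O = -96$
$\frac{1}{O + b{\left(-79 \right)}} = \frac{1}{-96 + 100 \left(-79\right)^{2}} = \frac{1}{-96 + 100 \cdot 6241} = \frac{1}{-96 + 624100} = \frac{1}{624004}$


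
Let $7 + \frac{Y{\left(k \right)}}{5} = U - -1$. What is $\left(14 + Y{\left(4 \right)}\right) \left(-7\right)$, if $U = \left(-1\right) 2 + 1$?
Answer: $147$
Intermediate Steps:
$U = -1$ ($U = -2 + 1 = -1$)
$Y{\left(k \right)} = -35$ ($Y{\left(k \right)} = -35 + 5 \left(-1 - -1\right) = -35 + 5 \left(-1 + 1\right) = -35 + 5 \cdot 0 = -35 + 0 = -35$)
$\left(14 + Y{\left(4 \right)}\right) \left(-7\right) = \left(14 - 35\right) \left(-7\right) = \left(-21\right) \left(-7\right) = 147$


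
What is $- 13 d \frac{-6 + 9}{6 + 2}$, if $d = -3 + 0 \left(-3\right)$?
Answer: $\frac{117}{8} \approx 14.625$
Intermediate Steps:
$d = -3$ ($d = -3 + 0 = -3$)
$- 13 d \frac{-6 + 9}{6 + 2} = \left(-13\right) \left(-3\right) \frac{-6 + 9}{6 + 2} = 39 \cdot \frac{3}{8} = \frac{117}{8}$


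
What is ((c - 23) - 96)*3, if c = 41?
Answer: -234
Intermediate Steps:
((c - 23) - 96)*3 = ((41 - 23) - 96)*3 = (18 - 96)*3 = -78*3 = -234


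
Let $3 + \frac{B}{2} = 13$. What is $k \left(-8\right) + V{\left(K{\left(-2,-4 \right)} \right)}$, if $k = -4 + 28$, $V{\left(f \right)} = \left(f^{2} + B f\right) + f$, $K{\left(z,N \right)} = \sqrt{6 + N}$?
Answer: $-190 + 21 \sqrt{2} \approx -160.3$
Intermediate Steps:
$B = 20$ ($B = -6 + 2 \cdot 13 = -6 + 26 = 20$)
$V{\left(f \right)} = f^{2} + 21 f$ ($V{\left(f \right)} = \left(f^{2} + 20 f\right) + f = f^{2} + 21 f$)
$k = 24$
$k \left(-8\right) + V{\left(K{\left(-2,-4 \right)} \right)} = 24 \left(-8\right) + \sqrt{6 - 4} \left(21 + \sqrt{6 - 4}\right) = -192 + \sqrt{2} \left(21 + \sqrt{2}\right)$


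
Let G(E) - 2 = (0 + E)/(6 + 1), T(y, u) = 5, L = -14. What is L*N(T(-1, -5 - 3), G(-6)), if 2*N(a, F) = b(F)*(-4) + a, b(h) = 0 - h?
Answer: -67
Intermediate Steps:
b(h) = -h
G(E) = 2 + E/7 (G(E) = 2 + (0 + E)/(6 + 1) = 2 + E/7)
N(a, F) = a/2 + 2*F (N(a, F) = (-F*(-4) + a)/2 = (4*F + a)/2 = (a + 4*F)/2 = a/2 + 2*F)
L*N(T(-1, -5 - 3), G(-6)) = -14*((1/2)*5 + 2*(2 + (1/7)*(-6))) = -14*(5/2 + 2*(2 - 6/7)) = -14*(5/2 + 2*(8/7)) = -14*(5/2 + 16/7) = -14*67/14 = -67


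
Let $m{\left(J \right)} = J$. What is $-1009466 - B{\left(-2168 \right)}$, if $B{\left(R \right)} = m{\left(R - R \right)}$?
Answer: $-1009466$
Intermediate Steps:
$B{\left(R \right)} = 0$ ($B{\left(R \right)} = R - R = 0$)
$-1009466 - B{\left(-2168 \right)} = -1009466 - 0 = -1009466 + 0 = -1009466$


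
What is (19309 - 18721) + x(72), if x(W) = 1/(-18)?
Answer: 10583/18 ≈ 587.94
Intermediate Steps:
x(W) = -1/18
(19309 - 18721) + x(72) = (19309 - 18721) - 1/18 = 588 - 1/18 = 10583/18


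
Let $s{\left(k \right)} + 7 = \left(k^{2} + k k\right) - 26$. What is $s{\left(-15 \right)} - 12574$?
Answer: $-12157$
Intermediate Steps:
$s{\left(k \right)} = -33 + 2 k^{2}$ ($s{\left(k \right)} = -7 - \left(26 - k^{2} - k k\right) = -7 + \left(\left(k^{2} + k^{2}\right) - 26\right) = -7 + \left(2 k^{2} - 26\right) = -7 + \left(-26 + 2 k^{2}\right) = -33 + 2 k^{2}$)
$s{\left(-15 \right)} - 12574 = \left(-33 + 2 \left(-15\right)^{2}\right) - 12574 = \left(-33 + 2 \cdot 225\right) - 12574 = \left(-33 + 450\right) - 12574 = 417 - 12574 = -12157$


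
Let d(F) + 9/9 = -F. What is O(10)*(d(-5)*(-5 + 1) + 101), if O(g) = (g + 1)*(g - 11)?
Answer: -935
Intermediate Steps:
O(g) = (1 + g)*(-11 + g)
d(F) = -1 - F
O(10)*(d(-5)*(-5 + 1) + 101) = (-11 + 10**2 - 10*10)*((-1 - 1*(-5))*(-5 + 1) + 101) = (-11 + 100 - 100)*((-1 + 5)*(-4) + 101) = -11*(4*(-4) + 101) = -11*(-16 + 101) = -11*85 = -935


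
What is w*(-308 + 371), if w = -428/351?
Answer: -2996/39 ≈ -76.821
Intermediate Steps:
w = -428/351 (w = -428*1/351 = -428/351 ≈ -1.2194)
w*(-308 + 371) = -428*(-308 + 371)/351 = -428/351*63 = -2996/39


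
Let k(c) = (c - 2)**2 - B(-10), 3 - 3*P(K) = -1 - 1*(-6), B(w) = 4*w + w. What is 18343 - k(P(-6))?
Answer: 164573/9 ≈ 18286.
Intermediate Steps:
B(w) = 5*w
P(K) = -2/3 (P(K) = 1 - (-1 - 1*(-6))/3 = 1 - (-1 + 6)/3 = 1 - 1/3*5 = 1 - 5/3 = -2/3)
k(c) = 50 + (-2 + c)**2 (k(c) = (c - 2)**2 - 5*(-10) = (-2 + c)**2 - 1*(-50) = (-2 + c)**2 + 50 = 50 + (-2 + c)**2)
18343 - k(P(-6)) = 18343 - (50 + (-2 - 2/3)**2) = 18343 - (50 + (-8/3)**2) = 18343 - (50 + 64/9) = 18343 - 1*514/9 = 18343 - 514/9 = 164573/9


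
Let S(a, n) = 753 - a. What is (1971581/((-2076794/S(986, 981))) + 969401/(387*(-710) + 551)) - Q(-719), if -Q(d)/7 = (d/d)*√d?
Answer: 123957031885293/569496373886 + 7*I*√719 ≈ 217.66 + 187.7*I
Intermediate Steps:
Q(d) = -7*√d (Q(d) = -7*d/d*√d = -7*√d)
(1971581/((-2076794/S(986, 981))) + 969401/(387*(-710) + 551)) - Q(-719) = (1971581/((-2076794/(753 - 1*986))) + 969401/(387*(-710) + 551)) - (-7)*√(-719) = (1971581/((-2076794/(753 - 986))) + 969401/(-274770 + 551)) - (-7)*I*√719 = (1971581/((-2076794/(-233))) + 969401/(-274219)) - (-7)*I*√719 = (1971581/((-2076794*(-1/233))) + 969401*(-1/274219)) + 7*I*√719 = (1971581/(2076794/233) - 969401/274219) + 7*I*√719 = (1971581*(233/2076794) - 969401/274219) + 7*I*√719 = (459378373/2076794 - 969401/274219) + 7*I*√719 = 123957031885293/569496373886 + 7*I*√719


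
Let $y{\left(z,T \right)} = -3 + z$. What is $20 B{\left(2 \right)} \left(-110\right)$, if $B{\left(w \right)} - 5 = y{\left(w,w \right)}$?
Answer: $-8800$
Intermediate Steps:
$B{\left(w \right)} = 2 + w$ ($B{\left(w \right)} = 5 + \left(-3 + w\right) = 2 + w$)
$20 B{\left(2 \right)} \left(-110\right) = 20 \left(2 + 2\right) \left(-110\right) = 20 \cdot 4 \left(-110\right) = 80 \left(-110\right) = -8800$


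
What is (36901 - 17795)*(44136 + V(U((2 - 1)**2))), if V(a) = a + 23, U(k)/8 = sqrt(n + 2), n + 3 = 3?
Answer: 843701854 + 152848*sqrt(2) ≈ 8.4392e+8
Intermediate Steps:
n = 0 (n = -3 + 3 = 0)
U(k) = 8*sqrt(2) (U(k) = 8*sqrt(0 + 2) = 8*sqrt(2))
V(a) = 23 + a
(36901 - 17795)*(44136 + V(U((2 - 1)**2))) = (36901 - 17795)*(44136 + (23 + 8*sqrt(2))) = 19106*(44159 + 8*sqrt(2)) = 843701854 + 152848*sqrt(2)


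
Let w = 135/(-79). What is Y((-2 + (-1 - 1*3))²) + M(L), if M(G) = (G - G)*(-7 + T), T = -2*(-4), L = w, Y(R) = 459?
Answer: 459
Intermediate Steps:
w = -135/79 (w = 135*(-1/79) = -135/79 ≈ -1.7089)
L = -135/79 ≈ -1.7089
T = 8
M(G) = 0 (M(G) = (G - G)*(-7 + 8) = 0*1 = 0)
Y((-2 + (-1 - 1*3))²) + M(L) = 459 + 0 = 459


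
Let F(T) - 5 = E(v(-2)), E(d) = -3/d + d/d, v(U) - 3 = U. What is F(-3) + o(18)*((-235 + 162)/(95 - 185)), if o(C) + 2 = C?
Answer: 719/45 ≈ 15.978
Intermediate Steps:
v(U) = 3 + U
E(d) = 1 - 3/d (E(d) = -3/d + 1 = 1 - 3/d)
F(T) = 3 (F(T) = 5 + (-3 + (3 - 2))/(3 - 2) = 5 + (-3 + 1)/1 = 5 + 1*(-2) = 5 - 2 = 3)
o(C) = -2 + C
F(-3) + o(18)*((-235 + 162)/(95 - 185)) = 3 + (-2 + 18)*((-235 + 162)/(95 - 185)) = 3 + 16*(-73/(-90)) = 3 + 16*(-73*(-1/90)) = 3 + 16*(73/90) = 3 + 584/45 = 719/45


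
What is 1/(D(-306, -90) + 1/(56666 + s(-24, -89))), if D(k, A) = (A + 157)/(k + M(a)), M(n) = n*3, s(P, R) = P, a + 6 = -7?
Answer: -19541490/3794669 ≈ -5.1497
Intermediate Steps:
a = -13 (a = -6 - 7 = -13)
M(n) = 3*n
D(k, A) = (157 + A)/(-39 + k) (D(k, A) = (A + 157)/(k + 3*(-13)) = (157 + A)/(k - 39) = (157 + A)/(-39 + k))
1/(D(-306, -90) + 1/(56666 + s(-24, -89))) = 1/((157 - 90)/(-39 - 306) + 1/(56666 - 24)) = 1/(67/(-345) + 1/56642) = 1/(-1/345*67 + 1/56642) = 1/(-67/345 + 1/56642) = 1/(-3794669/19541490) = -19541490/3794669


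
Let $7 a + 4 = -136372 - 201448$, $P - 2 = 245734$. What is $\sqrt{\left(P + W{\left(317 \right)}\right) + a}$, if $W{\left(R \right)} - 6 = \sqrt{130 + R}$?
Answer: $\frac{\sqrt{9676590 + 49 \sqrt{447}}}{7} \approx 444.41$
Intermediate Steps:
$W{\left(R \right)} = 6 + \sqrt{130 + R}$
$P = 245736$ ($P = 2 + 245734 = 245736$)
$a = - \frac{337824}{7}$ ($a = - \frac{4}{7} + \frac{-136372 - 201448}{7} = - \frac{4}{7} + \frac{1}{7} \left(-337820\right) = - \frac{4}{7} - 48260 = - \frac{337824}{7} \approx -48261.0$)
$\sqrt{\left(P + W{\left(317 \right)}\right) + a} = \sqrt{\left(245736 + \left(6 + \sqrt{130 + 317}\right)\right) - \frac{337824}{7}} = \sqrt{\left(245736 + \left(6 + \sqrt{447}\right)\right) - \frac{337824}{7}} = \sqrt{\left(245742 + \sqrt{447}\right) - \frac{337824}{7}} = \sqrt{\frac{1382370}{7} + \sqrt{447}}$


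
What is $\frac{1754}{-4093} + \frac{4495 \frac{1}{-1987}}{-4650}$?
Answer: $- \frac{104437243}{243983730} \approx -0.42805$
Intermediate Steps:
$\frac{1754}{-4093} + \frac{4495 \frac{1}{-1987}}{-4650} = 1754 \left(- \frac{1}{4093}\right) + 4495 \left(- \frac{1}{1987}\right) \left(- \frac{1}{4650}\right) = - \frac{1754}{4093} - - \frac{29}{59610} = - \frac{1754}{4093} + \frac{29}{59610} = - \frac{104437243}{243983730}$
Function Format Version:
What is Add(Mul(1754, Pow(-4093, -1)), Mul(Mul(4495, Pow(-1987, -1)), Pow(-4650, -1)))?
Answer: Rational(-104437243, 243983730) ≈ -0.42805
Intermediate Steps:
Add(Mul(1754, Pow(-4093, -1)), Mul(Mul(4495, Pow(-1987, -1)), Pow(-4650, -1))) = Add(Mul(1754, Rational(-1, 4093)), Mul(Mul(4495, Rational(-1, 1987)), Rational(-1, 4650))) = Add(Rational(-1754, 4093), Mul(Rational(-4495, 1987), Rational(-1, 4650))) = Add(Rational(-1754, 4093), Rational(29, 59610)) = Rational(-104437243, 243983730)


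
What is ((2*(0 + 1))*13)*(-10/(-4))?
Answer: 65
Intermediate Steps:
((2*(0 + 1))*13)*(-10/(-4)) = ((2*1)*13)*(-10*(-¼)) = (2*13)*(5/2) = 26*(5/2) = 65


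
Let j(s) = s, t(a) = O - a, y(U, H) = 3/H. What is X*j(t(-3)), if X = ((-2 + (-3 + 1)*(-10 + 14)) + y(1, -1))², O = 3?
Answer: 1014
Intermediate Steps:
t(a) = 3 - a
X = 169 (X = ((-2 + (-3 + 1)*(-10 + 14)) + 3/(-1))² = ((-2 - 2*4) + 3*(-1))² = ((-2 - 8) - 3)² = (-10 - 3)² = (-13)² = 169)
X*j(t(-3)) = 169*(3 - 1*(-3)) = 169*(3 + 3) = 169*6 = 1014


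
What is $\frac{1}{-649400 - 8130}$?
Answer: $- \frac{1}{657530} \approx -1.5208 \cdot 10^{-6}$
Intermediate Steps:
$\frac{1}{-649400 - 8130} = \frac{1}{-657530} = - \frac{1}{657530}$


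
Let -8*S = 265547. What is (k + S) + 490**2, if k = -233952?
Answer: -216363/8 ≈ -27045.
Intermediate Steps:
S = -265547/8 (S = -1/8*265547 = -265547/8 ≈ -33193.)
(k + S) + 490**2 = (-233952 - 265547/8) + 490**2 = -2137163/8 + 240100 = -216363/8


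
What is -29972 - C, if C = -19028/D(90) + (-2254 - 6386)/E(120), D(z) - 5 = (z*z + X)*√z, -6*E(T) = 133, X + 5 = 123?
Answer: -4908893022930256/161680043791 + 469116312*√10/6078197135 ≈ -30362.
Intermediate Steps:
X = 118 (X = -5 + 123 = 118)
E(T) = -133/6 (E(T) = -⅙*133 = -133/6)
D(z) = 5 + √z*(118 + z²) (D(z) = 5 + (z*z + 118)*√z = 5 + (z² + 118)*√z = 5 + (118 + z²)*√z = 5 + √z*(118 + z²))
C = 51840/133 - 19028/(5 + 24654*√10) (C = -19028/(5 + 90^(5/2) + 118*√90) + (-2254 - 6386)/(-133/6) = -19028/(5 + 24300*√10 + 118*(3*√10)) - 8640*(-6/133) = -19028/(5 + 24300*√10 + 354*√10) + 51840/133 = -19028/(5 + 24654*√10) + 51840/133 = 51840/133 - 19028/(5 + 24654*√10) ≈ 389.53)
-29972 - C = -29972 - (63018750426404/161680043791 - 469116312*√10/6078197135) = -29972 + (-63018750426404/161680043791 + 469116312*√10/6078197135) = -4908893022930256/161680043791 + 469116312*√10/6078197135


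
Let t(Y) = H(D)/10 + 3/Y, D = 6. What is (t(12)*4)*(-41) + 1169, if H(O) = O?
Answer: 5148/5 ≈ 1029.6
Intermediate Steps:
t(Y) = 3/5 + 3/Y (t(Y) = 6/10 + 3/Y = 6*(1/10) + 3/Y = 3/5 + 3/Y)
(t(12)*4)*(-41) + 1169 = ((3/5 + 3/12)*4)*(-41) + 1169 = ((3/5 + 3*(1/12))*4)*(-41) + 1169 = ((3/5 + 1/4)*4)*(-41) + 1169 = ((17/20)*4)*(-41) + 1169 = (17/5)*(-41) + 1169 = -697/5 + 1169 = 5148/5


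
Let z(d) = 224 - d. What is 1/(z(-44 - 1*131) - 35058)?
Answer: -1/34659 ≈ -2.8853e-5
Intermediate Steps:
1/(z(-44 - 1*131) - 35058) = 1/((224 - (-44 - 1*131)) - 35058) = 1/((224 - (-44 - 131)) - 35058) = 1/((224 - 1*(-175)) - 35058) = 1/((224 + 175) - 35058) = 1/(399 - 35058) = 1/(-34659) = -1/34659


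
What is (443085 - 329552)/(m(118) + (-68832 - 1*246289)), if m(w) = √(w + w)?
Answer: -35776632493/99301244405 - 227066*√59/99301244405 ≈ -0.36030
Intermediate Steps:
m(w) = √2*√w (m(w) = √(2*w) = √2*√w)
(443085 - 329552)/(m(118) + (-68832 - 1*246289)) = (443085 - 329552)/(√2*√118 + (-68832 - 1*246289)) = 113533/(2*√59 + (-68832 - 246289)) = 113533/(2*√59 - 315121) = 113533/(-315121 + 2*√59)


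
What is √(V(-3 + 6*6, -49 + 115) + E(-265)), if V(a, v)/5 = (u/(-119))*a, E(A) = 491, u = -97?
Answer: √8857646/119 ≈ 25.010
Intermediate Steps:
V(a, v) = 485*a/119 (V(a, v) = 5*((-97/(-119))*a) = 5*((-97*(-1/119))*a) = 5*(97*a/119) = 485*a/119)
√(V(-3 + 6*6, -49 + 115) + E(-265)) = √(485*(-3 + 6*6)/119 + 491) = √(485*(-3 + 36)/119 + 491) = √((485/119)*33 + 491) = √(16005/119 + 491) = √(74434/119) = √8857646/119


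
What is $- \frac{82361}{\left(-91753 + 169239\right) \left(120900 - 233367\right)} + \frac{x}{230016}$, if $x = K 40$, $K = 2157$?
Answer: $\frac{15664920460607}{41760449273904} \approx 0.37511$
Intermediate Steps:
$x = 86280$ ($x = 2157 \cdot 40 = 86280$)
$- \frac{82361}{\left(-91753 + 169239\right) \left(120900 - 233367\right)} + \frac{x}{230016} = - \frac{82361}{\left(-91753 + 169239\right) \left(120900 - 233367\right)} + \frac{86280}{230016} = - \frac{82361}{77486 \left(-112467\right)} + 86280 \cdot \frac{1}{230016} = - \frac{82361}{-8714617962} + \frac{3595}{9584} = \left(-82361\right) \left(- \frac{1}{8714617962}\right) + \frac{3595}{9584} = \frac{82361}{8714617962} + \frac{3595}{9584} = \frac{15664920460607}{41760449273904}$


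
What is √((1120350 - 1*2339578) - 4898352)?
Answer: 2*I*√1529395 ≈ 2473.4*I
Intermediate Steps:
√((1120350 - 1*2339578) - 4898352) = √((1120350 - 2339578) - 4898352) = √(-1219228 - 4898352) = √(-6117580) = 2*I*√1529395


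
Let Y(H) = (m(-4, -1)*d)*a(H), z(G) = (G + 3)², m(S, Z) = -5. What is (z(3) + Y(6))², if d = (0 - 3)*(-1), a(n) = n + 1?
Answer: 4761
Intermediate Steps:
a(n) = 1 + n
d = 3 (d = -3*(-1) = 3)
z(G) = (3 + G)²
Y(H) = -15 - 15*H (Y(H) = (-5*3)*(1 + H) = -15*(1 + H) = -15 - 15*H)
(z(3) + Y(6))² = ((3 + 3)² + (-15 - 15*6))² = (6² + (-15 - 90))² = (36 - 105)² = (-69)² = 4761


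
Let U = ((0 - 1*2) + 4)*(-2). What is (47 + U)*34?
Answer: 1462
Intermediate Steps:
U = -4 (U = ((0 - 2) + 4)*(-2) = (-2 + 4)*(-2) = 2*(-2) = -4)
(47 + U)*34 = (47 - 4)*34 = 43*34 = 1462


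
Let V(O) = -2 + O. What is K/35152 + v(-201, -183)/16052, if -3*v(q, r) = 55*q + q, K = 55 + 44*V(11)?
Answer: 34782439/141064976 ≈ 0.24657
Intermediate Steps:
K = 451 (K = 55 + 44*(-2 + 11) = 55 + 44*9 = 55 + 396 = 451)
v(q, r) = -56*q/3 (v(q, r) = -(55*q + q)/3 = -56*q/3)
K/35152 + v(-201, -183)/16052 = 451/35152 - 56/3*(-201)/16052 = 451*(1/35152) + 3752*(1/16052) = 451/35152 + 938/4013 = 34782439/141064976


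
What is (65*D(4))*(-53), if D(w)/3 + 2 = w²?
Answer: -144690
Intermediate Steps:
D(w) = -6 + 3*w²
(65*D(4))*(-53) = (65*(-6 + 3*4²))*(-53) = (65*(-6 + 3*16))*(-53) = (65*(-6 + 48))*(-53) = (65*42)*(-53) = 2730*(-53) = -144690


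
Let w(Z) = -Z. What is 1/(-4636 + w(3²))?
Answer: -1/4645 ≈ -0.00021529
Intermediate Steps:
1/(-4636 + w(3²)) = 1/(-4636 - 1*3²) = 1/(-4636 - 1*9) = 1/(-4636 - 9) = 1/(-4645) = -1/4645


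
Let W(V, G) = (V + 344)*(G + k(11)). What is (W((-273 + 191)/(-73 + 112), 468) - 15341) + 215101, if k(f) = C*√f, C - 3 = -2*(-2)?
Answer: 359768 + 93338*√11/39 ≈ 3.6771e+5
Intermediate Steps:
C = 7 (C = 3 - 2*(-2) = 3 + 4 = 7)
k(f) = 7*√f
W(V, G) = (344 + V)*(G + 7*√11) (W(V, G) = (V + 344)*(G + 7*√11) = (344 + V)*(G + 7*√11))
(W((-273 + 191)/(-73 + 112), 468) - 15341) + 215101 = ((344*468 + 2408*√11 + 468*((-273 + 191)/(-73 + 112)) + 7*((-273 + 191)/(-73 + 112))*√11) - 15341) + 215101 = ((160992 + 2408*√11 + 468*(-82/39) + 7*(-82/39)*√11) - 15341) + 215101 = ((160992 + 2408*√11 - 984 - 574*√11/39) - 15341) + 215101 = ((160008 + 93338*√11/39) - 15341) + 215101 = (144667 + 93338*√11/39) + 215101 = 359768 + 93338*√11/39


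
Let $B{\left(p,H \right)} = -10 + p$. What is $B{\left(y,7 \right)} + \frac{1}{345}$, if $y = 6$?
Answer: $- \frac{1379}{345} \approx -3.9971$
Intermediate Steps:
$B{\left(y,7 \right)} + \frac{1}{345} = \left(-10 + 6\right) + \frac{1}{345} = -4 + \frac{1}{345} = - \frac{1379}{345}$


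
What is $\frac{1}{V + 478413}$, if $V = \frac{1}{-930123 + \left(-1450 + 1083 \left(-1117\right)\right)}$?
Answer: $\frac{2141284}{1024418102291} \approx 2.0902 \cdot 10^{-6}$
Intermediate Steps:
$V = - \frac{1}{2141284}$ ($V = \frac{1}{-930123 - 1211161} = \frac{1}{-2141284} = - \frac{1}{2141284} \approx -4.6701 \cdot 10^{-7}$)
$\frac{1}{V + 478413} = \frac{1}{- \frac{1}{2141284} + 478413} = \frac{1}{\frac{1024418102291}{2141284}} = \frac{2141284}{1024418102291}$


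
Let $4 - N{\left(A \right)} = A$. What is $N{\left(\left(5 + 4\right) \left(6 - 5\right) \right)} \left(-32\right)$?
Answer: $160$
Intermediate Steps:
$N{\left(A \right)} = 4 - A$
$N{\left(\left(5 + 4\right) \left(6 - 5\right) \right)} \left(-32\right) = \left(4 - \left(5 + 4\right) \left(6 - 5\right)\right) \left(-32\right) = \left(4 - 9 \cdot 1\right) \left(-32\right) = \left(4 - 9\right) \left(-32\right) = \left(-5\right) \left(-32\right) = 160$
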